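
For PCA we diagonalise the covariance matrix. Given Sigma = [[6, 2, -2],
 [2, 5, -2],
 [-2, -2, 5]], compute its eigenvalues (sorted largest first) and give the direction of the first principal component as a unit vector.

Step 1 — characteristic polynomial p(λ) = det(λI - Sigma) = λ³ - tr·λ² + c_1·λ - det, where tr = trace, c_1 = sum of the principal 2×2 minors, det = det(Sigma):
  tr = 6 + 5 + 5 = 16,
  c_1 = (6·5 - (2)²) + (6·5 - (-2)²) + (5·5 - (-2)²) = 26 + 26 + 21 = 73,
  det = 6·(5·5 - (-2)²) - (2)·((2)·5 - (-2)·(-2)) + (-2)·((2)·(-2) - 5·(-2)) = 6·(21) - (2)·(6) + (-2)·(6) = 102.
  So p(λ) = λ³ - 16λ² + 73λ - 102.
Step 2 — look for an integer root (rational root theorem: any rational root is an integer divisor of 102). Testing λ = 3:
  p(3) = 27 - 144 + 219 - 102 = 0  ✓
  Dividing out (λ - 3): p(λ) = (λ - 3)(λ² - 13λ + 34).
Step 3 — remaining eigenvalues from the quadratic λ² - 13λ + 34 = 0:
  Δ = 13² - 4·34 = 169 - 136 = 33,  λ = (13 ± √33)/2 = (13 ± 5.7446)/2 ≈ 9.3723 or 3.6277.
  Sorted: λ_1 = 9.3723,  λ_2 = 3.6277,  λ_3 = 3  (check: sum = 16 = tr ✓).

Step 4 — unit eigenvector for λ_1 ≈ 9.3723: v spans the null space of (Sigma - λ_1 I), whose rows are
  r_1 = (-3.3723, 2, -2),  r_2 = (2, -4.3723, -2),  r_3 = (-2, -2, -4.3723).
  v is orthogonal to every row, so take v ∝ r_1 × r_2 = ((2)·(-2) - (-2)·(-4.3723), (-2)·(2) - (-3.3723)·(-2), (-3.3723)·(-4.3723) - (2)·(2)) ≈ (-12.7446, -10.7446, 10.7446).
  Rescale (multiply by -1 so the first nonzero entry is positive): u = (12.7446, 10.7446, -10.7446).
  ||u|| = √((12.7446)² + (10.7446)² + (-10.7446)²) = √(393.3151) ≈ 19.8322,  v_1 = u/||u|| ≈ (0.6426, 0.5418, -0.5418) (||v_1|| = 1).

λ_1 = 9.3723,  λ_2 = 3.6277,  λ_3 = 3;  v_1 ≈ (0.6426, 0.5418, -0.5418)


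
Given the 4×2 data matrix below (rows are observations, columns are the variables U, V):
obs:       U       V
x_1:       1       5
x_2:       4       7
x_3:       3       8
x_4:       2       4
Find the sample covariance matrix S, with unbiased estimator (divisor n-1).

Step 1 — column means:
  mean(U) = (1 + 4 + 3 + 2) / 4 = 10/4 = 2.5
  mean(V) = (5 + 7 + 8 + 4) / 4 = 24/4 = 6

Step 2 — sample covariance S[i,j] = (1/(n-1)) · Σ_k (x_{k,i} - mean_i) · (x_{k,j} - mean_j), with n-1 = 3.
  S[U,U] = ((-1.5)·(-1.5) + (1.5)·(1.5) + (0.5)·(0.5) + (-0.5)·(-0.5)) / 3 = 5/3 = 1.6667
  S[U,V] = ((-1.5)·(-1) + (1.5)·(1) + (0.5)·(2) + (-0.5)·(-2)) / 3 = 5/3 = 1.6667
  S[V,V] = ((-1)·(-1) + (1)·(1) + (2)·(2) + (-2)·(-2)) / 3 = 10/3 = 3.3333

S is symmetric (S[j,i] = S[i,j]). Assembling:

S = [[1.6667, 1.6667],
 [1.6667, 3.3333]]


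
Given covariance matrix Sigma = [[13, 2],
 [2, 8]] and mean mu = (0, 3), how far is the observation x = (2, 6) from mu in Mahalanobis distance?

Step 1 — centre the observation: (x - mu) = (2, 3).

Step 2 — invert Sigma. det(Sigma) = 13·8 - (2)² = 100.
  Sigma^{-1} = (1/det) · [[d, -b], [-b, a]] = [[0.08, -0.02],
 [-0.02, 0.13]].

Step 3 — form the quadratic (x - mu)^T · Sigma^{-1} · (x - mu):
  Sigma^{-1} · (x - mu) = (0.1, 0.35).
  (x - mu)^T · [Sigma^{-1} · (x - mu)] = (2)·(0.1) + (3)·(0.35) = 1.25.

Step 4 — take square root: d = √(1.25) ≈ 1.118.

d(x, mu) = √(1.25) ≈ 1.118


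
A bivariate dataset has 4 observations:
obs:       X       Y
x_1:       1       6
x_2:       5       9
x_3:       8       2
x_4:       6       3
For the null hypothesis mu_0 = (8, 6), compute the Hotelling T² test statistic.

Step 1 — sample mean vector:
  mean(X) = (1 + 5 + 8 + 6) / 4 = 20/4 = 5
  mean(Y) = (6 + 9 + 2 + 3) / 4 = 20/4 = 5
  x̄ = (5, 5),  deviation x̄ - mu_0 = (5, 5) - (8, 6) = (-3, -1).

Step 2 — sample covariance matrix, S[i,j] = (1/(n-1)) · Σ_k (x_{k,i} - mean_i) · (x_{k,j} - mean_j), divisor n-1 = 3:
  S[X,X] = ((-4)·(-4) + (0)·(0) + (3)·(3) + (1)·(1)) / 3 = 26/3 = 8.6667
  S[X,Y] = ((-4)·(1) + (0)·(4) + (3)·(-3) + (1)·(-2)) / 3 = -15/3 = -5
  S[Y,Y] = ((1)·(1) + (4)·(4) + (-3)·(-3) + (-2)·(-2)) / 3 = 30/3 = 10
  S = [[8.6667, -5],
 [-5, 10]].

Step 3 — invert S. det(S) = 8.6667·10 - (-5)² = 61.6667.
  S^{-1} = (1/det) · [[d, -b], [-b, a]] = [[0.1622, 0.0811],
 [0.0811, 0.1405]].

Step 4 — quadratic form (x̄ - mu_0)^T · S^{-1} · (x̄ - mu_0):
  S^{-1} · (x̄ - mu_0) = (-0.5676, -0.3838),
  (x̄ - mu_0)^T · [...] = (-3)·(-0.5676) + (-1)·(-0.3838) = 2.0865.

Step 5 — scale by n: T² = 4 · 2.0865 = 8.3459.

T² ≈ 8.3459


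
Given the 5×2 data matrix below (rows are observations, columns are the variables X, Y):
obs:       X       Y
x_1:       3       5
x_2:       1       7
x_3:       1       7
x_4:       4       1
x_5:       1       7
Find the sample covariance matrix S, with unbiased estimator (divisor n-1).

Step 1 — column means:
  mean(X) = (3 + 1 + 1 + 4 + 1) / 5 = 10/5 = 2
  mean(Y) = (5 + 7 + 7 + 1 + 7) / 5 = 27/5 = 5.4

Step 2 — sample covariance S[i,j] = (1/(n-1)) · Σ_k (x_{k,i} - mean_i) · (x_{k,j} - mean_j), with n-1 = 4.
  S[X,X] = ((1)·(1) + (-1)·(-1) + (-1)·(-1) + (2)·(2) + (-1)·(-1)) / 4 = 8/4 = 2
  S[X,Y] = ((1)·(-0.4) + (-1)·(1.6) + (-1)·(1.6) + (2)·(-4.4) + (-1)·(1.6)) / 4 = -14/4 = -3.5
  S[Y,Y] = ((-0.4)·(-0.4) + (1.6)·(1.6) + (1.6)·(1.6) + (-4.4)·(-4.4) + (1.6)·(1.6)) / 4 = 27.2/4 = 6.8

S is symmetric (S[j,i] = S[i,j]). Assembling:

S = [[2, -3.5],
 [-3.5, 6.8]]


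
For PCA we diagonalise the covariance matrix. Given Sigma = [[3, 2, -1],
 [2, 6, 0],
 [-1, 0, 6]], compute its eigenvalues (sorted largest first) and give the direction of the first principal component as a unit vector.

Step 1 — characteristic polynomial p(λ) = det(λI - Sigma) = λ³ - tr·λ² + c_1·λ - det, where tr = trace, c_1 = sum of the principal 2×2 minors, det = det(Sigma):
  tr = 3 + 6 + 6 = 15,
  c_1 = (3·6 - (2)²) + (3·6 - (-1)²) + (6·6 - (0)²) = 14 + 17 + 36 = 67,
  det = 3·(6·6 - (0)²) - (2)·((2)·6 - (0)·(-1)) + (-1)·((2)·(0) - 6·(-1)) = 3·(36) - (2)·(12) + (-1)·(6) = 78.
  So p(λ) = λ³ - 15λ² + 67λ - 78.
Step 2 — look for an integer root (rational root theorem: any rational root is an integer divisor of 78). Testing λ = 6:
  p(6) = 216 - 540 + 402 - 78 = 0  ✓
  Dividing out (λ - 6): p(λ) = (λ - 6)(λ² - 9λ + 13).
Step 3 — remaining eigenvalues from the quadratic λ² - 9λ + 13 = 0:
  Δ = 9² - 4·13 = 81 - 52 = 29,  λ = (9 ± √29)/2 = (9 ± 5.3852)/2 ≈ 7.1926 or 1.8074.
  Sorted: λ_1 = 7.1926,  λ_2 = 6,  λ_3 = 1.8074  (check: sum = 15 = tr ✓).

Step 4 — unit eigenvector for λ_1 ≈ 7.1926: v spans the null space of (Sigma - λ_1 I), whose rows are
  r_1 = (-4.1926, 2, -1),  r_2 = (2, -1.1926, 0),  r_3 = (-1, 0, -1.1926).
  v is orthogonal to every row, so take v ∝ r_1 × r_2 = ((2)·(0) - (-1)·(-1.1926), (-1)·(2) - (-4.1926)·(0), (-4.1926)·(-1.1926) - (2)·(2)) ≈ (-1.1926, -2, 1).
  Rescale (multiply by -1 so the first nonzero entry is positive): u = (1.1926, 2, -1).
  ||u|| = √((1.1926)² + (2)² + (-1)²) = √(6.4223) ≈ 2.5342,  v_1 = u/||u|| ≈ (0.4706, 0.7892, -0.3946) (||v_1|| = 1).

λ_1 = 7.1926,  λ_2 = 6,  λ_3 = 1.8074;  v_1 ≈ (0.4706, 0.7892, -0.3946)


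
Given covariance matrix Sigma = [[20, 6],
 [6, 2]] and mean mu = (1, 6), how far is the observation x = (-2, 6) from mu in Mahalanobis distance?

Step 1 — centre the observation: (x - mu) = (-3, 0).

Step 2 — invert Sigma. det(Sigma) = 20·2 - (6)² = 4.
  Sigma^{-1} = (1/det) · [[d, -b], [-b, a]] = [[0.5, -1.5],
 [-1.5, 5]].

Step 3 — form the quadratic (x - mu)^T · Sigma^{-1} · (x - mu):
  Sigma^{-1} · (x - mu) = (-1.5, 4.5).
  (x - mu)^T · [Sigma^{-1} · (x - mu)] = (-3)·(-1.5) + (0)·(4.5) = 4.5.

Step 4 — take square root: d = √(4.5) ≈ 2.1213.

d(x, mu) = √(4.5) ≈ 2.1213


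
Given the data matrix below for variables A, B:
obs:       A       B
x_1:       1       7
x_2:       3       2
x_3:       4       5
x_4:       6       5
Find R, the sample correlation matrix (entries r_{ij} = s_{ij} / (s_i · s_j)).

Step 1 — column means:
  mean(A) = (1 + 3 + 4 + 6) / 4 = 14/4 = 3.5
  mean(B) = (7 + 2 + 5 + 5) / 4 = 19/4 = 4.75

Step 2 — sample variances and covariances s[i,j] = (1/(n-1)) · Σ_k (x_{k,i} - mean_i) · (x_{k,j} - mean_j), with n-1 = 3:
  s[A,A] = ((-2.5)·(-2.5) + (-0.5)·(-0.5) + (0.5)·(0.5) + (2.5)·(2.5)) / 3 = 13/3 = 4.3333
  s[A,B] = ((-2.5)·(2.25) + (-0.5)·(-2.75) + (0.5)·(0.25) + (2.5)·(0.25)) / 3 = -3.5/3 = -1.1667
  s[B,B] = ((2.25)·(2.25) + (-2.75)·(-2.75) + (0.25)·(0.25) + (0.25)·(0.25)) / 3 = 12.75/3 = 4.25
  Sample standard deviations s_i = √(s[i,i]):
  s(A) = √(4.3333) = 2.0817
  s(B) = √(4.25) = 2.0616

Step 3 — r_{ij} = s_{ij} / (s_i · s_j):
  r[A,A] = 1 (diagonal).
  r[A,B] = -1.1667 / (2.0817 · 2.0616) = -1.1667 / 4.2915 = -0.2719
  r[B,B] = 1 (diagonal).

R is symmetric with unit diagonal. Assembling:

R = [[1, -0.2719],
 [-0.2719, 1]]


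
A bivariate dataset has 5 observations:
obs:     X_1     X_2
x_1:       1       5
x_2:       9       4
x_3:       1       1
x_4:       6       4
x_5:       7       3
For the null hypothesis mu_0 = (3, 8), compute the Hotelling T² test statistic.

Step 1 — sample mean vector:
  mean(X_1) = (1 + 9 + 1 + 6 + 7) / 5 = 24/5 = 4.8
  mean(X_2) = (5 + 4 + 1 + 4 + 3) / 5 = 17/5 = 3.4
  x̄ = (4.8, 3.4),  deviation x̄ - mu_0 = (4.8, 3.4) - (3, 8) = (1.8, -4.6).

Step 2 — sample covariance matrix, S[i,j] = (1/(n-1)) · Σ_k (x_{k,i} - mean_i) · (x_{k,j} - mean_j), divisor n-1 = 4:
  S[X_1,X_1] = ((-3.8)·(-3.8) + (4.2)·(4.2) + (-3.8)·(-3.8) + (1.2)·(1.2) + (2.2)·(2.2)) / 4 = 52.8/4 = 13.2
  S[X_1,X_2] = ((-3.8)·(1.6) + (4.2)·(0.6) + (-3.8)·(-2.4) + (1.2)·(0.6) + (2.2)·(-0.4)) / 4 = 5.4/4 = 1.35
  S[X_2,X_2] = ((1.6)·(1.6) + (0.6)·(0.6) + (-2.4)·(-2.4) + (0.6)·(0.6) + (-0.4)·(-0.4)) / 4 = 9.2/4 = 2.3
  S = [[13.2, 1.35],
 [1.35, 2.3]].

Step 3 — invert S. det(S) = 13.2·2.3 - (1.35)² = 28.5375.
  S^{-1} = (1/det) · [[d, -b], [-b, a]] = [[0.0806, -0.0473],
 [-0.0473, 0.4625]].

Step 4 — quadratic form (x̄ - mu_0)^T · S^{-1} · (x̄ - mu_0):
  S^{-1} · (x̄ - mu_0) = (0.3627, -2.2129),
  (x̄ - mu_0)^T · [...] = (1.8)·(0.3627) + (-4.6)·(-2.2129) = 10.8321.

Step 5 — scale by n: T² = 5 · 10.8321 = 54.1603.

T² ≈ 54.1603


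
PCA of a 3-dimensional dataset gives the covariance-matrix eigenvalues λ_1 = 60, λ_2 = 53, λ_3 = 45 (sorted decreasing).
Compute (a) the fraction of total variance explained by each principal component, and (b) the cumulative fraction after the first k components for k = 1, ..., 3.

Step 1 — total variance = trace(Sigma) = Σ λ_i = 60 + 53 + 45 = 158.

Step 2 — fraction explained by component i = λ_i / Σ λ:
  PC1: 60/158 = 0.3797
  PC2: 53/158 = 0.3354
  PC3: 45/158 = 0.2848

Step 3 — cumulative fraction after k components = (λ_1 + ... + λ_k) / Σ λ:
  k = 1: 60/158 = 0.3797
  k = 2: (60 + 53)/158 = 113/158 = 0.7152
  k = 3: (60 + 53 + 45)/158 = 158/158 = 1

Summary (fraction, with percent):

explained: PC1 0.3797 (37.97%), PC2 0.3354 (33.54%), PC3 0.2848 (28.48%);  cumulative: 0.3797, 0.7152, 1


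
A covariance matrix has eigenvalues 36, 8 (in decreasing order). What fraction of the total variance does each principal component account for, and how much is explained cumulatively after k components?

Step 1 — total variance = trace(Sigma) = Σ λ_i = 36 + 8 = 44.

Step 2 — fraction explained by component i = λ_i / Σ λ:
  PC1: 36/44 = 0.8182
  PC2: 8/44 = 0.1818

Step 3 — cumulative fraction after k components = (λ_1 + ... + λ_k) / Σ λ:
  k = 1: 36/44 = 0.8182
  k = 2: (36 + 8)/44 = 44/44 = 1

Summary (fraction, with percent):

explained: PC1 0.8182 (81.82%), PC2 0.1818 (18.18%);  cumulative: 0.8182, 1


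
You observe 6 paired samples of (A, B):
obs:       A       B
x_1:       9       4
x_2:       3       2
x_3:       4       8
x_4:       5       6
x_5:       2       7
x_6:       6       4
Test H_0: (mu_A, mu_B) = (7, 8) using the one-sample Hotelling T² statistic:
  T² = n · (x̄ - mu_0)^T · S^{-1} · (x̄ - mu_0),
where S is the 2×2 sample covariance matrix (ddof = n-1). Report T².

Step 1 — sample mean vector:
  mean(A) = (9 + 3 + 4 + 5 + 2 + 6) / 6 = 29/6 = 4.8333
  mean(B) = (4 + 2 + 8 + 6 + 7 + 4) / 6 = 31/6 = 5.1667
  x̄ = (4.8333, 5.1667),  deviation x̄ - mu_0 = (4.8333, 5.1667) - (7, 8) = (-2.1667, -2.8333).

Step 2 — sample covariance matrix, S[i,j] = (1/(n-1)) · Σ_k (x_{k,i} - mean_i) · (x_{k,j} - mean_j), divisor n-1 = 5:
  S[A,A] = ((4.1667)·(4.1667) + (-1.8333)·(-1.8333) + (-0.8333)·(-0.8333) + (0.1667)·(0.1667) + (-2.8333)·(-2.8333) + (1.1667)·(1.1667)) / 5 = 30.8333/5 = 6.1667
  S[A,B] = ((4.1667)·(-1.1667) + (-1.8333)·(-3.1667) + (-0.8333)·(2.8333) + (0.1667)·(0.8333) + (-2.8333)·(1.8333) + (1.1667)·(-1.1667)) / 5 = -7.8333/5 = -1.5667
  S[B,B] = ((-1.1667)·(-1.1667) + (-3.1667)·(-3.1667) + (2.8333)·(2.8333) + (0.8333)·(0.8333) + (1.8333)·(1.8333) + (-1.1667)·(-1.1667)) / 5 = 24.8333/5 = 4.9667
  S = [[6.1667, -1.5667],
 [-1.5667, 4.9667]].

Step 3 — invert S. det(S) = 6.1667·4.9667 - (-1.5667)² = 28.1733.
  S^{-1} = (1/det) · [[d, -b], [-b, a]] = [[0.1763, 0.0556],
 [0.0556, 0.2189]].

Step 4 — quadratic form (x̄ - mu_0)^T · S^{-1} · (x̄ - mu_0):
  S^{-1} · (x̄ - mu_0) = (-0.5395, -0.7407),
  (x̄ - mu_0)^T · [...] = (-2.1667)·(-0.5395) + (-2.8333)·(-0.7407) = 3.2675.

Step 5 — scale by n: T² = 6 · 3.2675 = 19.6048.

T² ≈ 19.6048


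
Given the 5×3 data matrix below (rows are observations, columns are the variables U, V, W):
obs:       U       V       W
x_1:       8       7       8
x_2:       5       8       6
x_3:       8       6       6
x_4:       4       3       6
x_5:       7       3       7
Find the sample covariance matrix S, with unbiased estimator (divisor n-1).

Step 1 — column means:
  mean(U) = (8 + 5 + 8 + 4 + 7) / 5 = 32/5 = 6.4
  mean(V) = (7 + 8 + 6 + 3 + 3) / 5 = 27/5 = 5.4
  mean(W) = (8 + 6 + 6 + 6 + 7) / 5 = 33/5 = 6.6

Step 2 — sample covariance S[i,j] = (1/(n-1)) · Σ_k (x_{k,i} - mean_i) · (x_{k,j} - mean_j), with n-1 = 4.
  S[U,U] = ((1.6)·(1.6) + (-1.4)·(-1.4) + (1.6)·(1.6) + (-2.4)·(-2.4) + (0.6)·(0.6)) / 4 = 13.2/4 = 3.3
  S[U,V] = ((1.6)·(1.6) + (-1.4)·(2.6) + (1.6)·(0.6) + (-2.4)·(-2.4) + (0.6)·(-2.4)) / 4 = 4.2/4 = 1.05
  S[U,W] = ((1.6)·(1.4) + (-1.4)·(-0.6) + (1.6)·(-0.6) + (-2.4)·(-0.6) + (0.6)·(0.4)) / 4 = 3.8/4 = 0.95
  S[V,V] = ((1.6)·(1.6) + (2.6)·(2.6) + (0.6)·(0.6) + (-2.4)·(-2.4) + (-2.4)·(-2.4)) / 4 = 21.2/4 = 5.3
  S[V,W] = ((1.6)·(1.4) + (2.6)·(-0.6) + (0.6)·(-0.6) + (-2.4)·(-0.6) + (-2.4)·(0.4)) / 4 = 0.8/4 = 0.2
  S[W,W] = ((1.4)·(1.4) + (-0.6)·(-0.6) + (-0.6)·(-0.6) + (-0.6)·(-0.6) + (0.4)·(0.4)) / 4 = 3.2/4 = 0.8

S is symmetric (S[j,i] = S[i,j]). Assembling:

S = [[3.3, 1.05, 0.95],
 [1.05, 5.3, 0.2],
 [0.95, 0.2, 0.8]]


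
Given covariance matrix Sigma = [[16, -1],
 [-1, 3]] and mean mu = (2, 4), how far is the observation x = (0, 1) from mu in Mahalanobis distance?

Step 1 — centre the observation: (x - mu) = (-2, -3).

Step 2 — invert Sigma. det(Sigma) = 16·3 - (-1)² = 47.
  Sigma^{-1} = (1/det) · [[d, -b], [-b, a]] = [[0.0638, 0.0213],
 [0.0213, 0.3404]].

Step 3 — form the quadratic (x - mu)^T · Sigma^{-1} · (x - mu):
  Sigma^{-1} · (x - mu) = (-0.1915, -1.0638).
  (x - mu)^T · [Sigma^{-1} · (x - mu)] = (-2)·(-0.1915) + (-3)·(-1.0638) = 3.5745.

Step 4 — take square root: d = √(3.5745) ≈ 1.8906.

d(x, mu) = √(3.5745) ≈ 1.8906


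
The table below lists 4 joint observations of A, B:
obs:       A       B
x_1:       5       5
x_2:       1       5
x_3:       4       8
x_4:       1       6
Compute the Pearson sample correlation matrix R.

Step 1 — column means:
  mean(A) = (5 + 1 + 4 + 1) / 4 = 11/4 = 2.75
  mean(B) = (5 + 5 + 8 + 6) / 4 = 24/4 = 6

Step 2 — sample variances and covariances s[i,j] = (1/(n-1)) · Σ_k (x_{k,i} - mean_i) · (x_{k,j} - mean_j), with n-1 = 3:
  s[A,A] = ((2.25)·(2.25) + (-1.75)·(-1.75) + (1.25)·(1.25) + (-1.75)·(-1.75)) / 3 = 12.75/3 = 4.25
  s[A,B] = ((2.25)·(-1) + (-1.75)·(-1) + (1.25)·(2) + (-1.75)·(0)) / 3 = 2/3 = 0.6667
  s[B,B] = ((-1)·(-1) + (-1)·(-1) + (2)·(2) + (0)·(0)) / 3 = 6/3 = 2
  Sample standard deviations s_i = √(s[i,i]):
  s(A) = √(4.25) = 2.0616
  s(B) = √(2) = 1.4142

Step 3 — r_{ij} = s_{ij} / (s_i · s_j):
  r[A,A] = 1 (diagonal).
  r[A,B] = 0.6667 / (2.0616 · 1.4142) = 0.6667 / 2.9155 = 0.2287
  r[B,B] = 1 (diagonal).

R is symmetric with unit diagonal. Assembling:

R = [[1, 0.2287],
 [0.2287, 1]]


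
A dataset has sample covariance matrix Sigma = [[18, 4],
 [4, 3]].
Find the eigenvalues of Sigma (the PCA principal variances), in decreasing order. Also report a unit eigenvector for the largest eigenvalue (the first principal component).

Step 1 — characteristic polynomial of 2×2 Sigma:
  det(Sigma - λI) = λ² - trace · λ + det = 0.
  trace = 18 + 3 = 21, det = 18·3 - (4)² = 38.
Step 2 — discriminant:
  Δ = trace² - 4·det = 441 - 152 = 289.
Step 3 — eigenvalues:
  λ = (trace ± √Δ)/2 = (21 ± 17)/2,
  λ_1 = 19,  λ_2 = 2.

Step 4 — unit eigenvector for λ_1: solve (Sigma - λ_1 I)v = 0. First row:
  (18 - 19)·v_x + (4)·v_y = 0, i.e. (-1)·v_x + (4)·v_y = 0,
  so v ∝ (b, λ_1 - a) = (4, 1) = u.
  ||u|| = √((4)² + (1)²) = √(17) ≈ 4.1231,
  v_1 = u/||u|| ≈ (0.9701, 0.2425) (||v_1|| = 1).

λ_1 = 19,  λ_2 = 2;  v_1 ≈ (0.9701, 0.2425)


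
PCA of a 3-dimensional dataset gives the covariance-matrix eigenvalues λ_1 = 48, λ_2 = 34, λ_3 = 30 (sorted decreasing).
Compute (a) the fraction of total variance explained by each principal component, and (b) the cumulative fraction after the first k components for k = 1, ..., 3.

Step 1 — total variance = trace(Sigma) = Σ λ_i = 48 + 34 + 30 = 112.

Step 2 — fraction explained by component i = λ_i / Σ λ:
  PC1: 48/112 = 0.4286
  PC2: 34/112 = 0.3036
  PC3: 30/112 = 0.2679

Step 3 — cumulative fraction after k components = (λ_1 + ... + λ_k) / Σ λ:
  k = 1: 48/112 = 0.4286
  k = 2: (48 + 34)/112 = 82/112 = 0.7321
  k = 3: (48 + 34 + 30)/112 = 112/112 = 1

Summary (fraction, with percent):

explained: PC1 0.4286 (42.86%), PC2 0.3036 (30.36%), PC3 0.2679 (26.79%);  cumulative: 0.4286, 0.7321, 1


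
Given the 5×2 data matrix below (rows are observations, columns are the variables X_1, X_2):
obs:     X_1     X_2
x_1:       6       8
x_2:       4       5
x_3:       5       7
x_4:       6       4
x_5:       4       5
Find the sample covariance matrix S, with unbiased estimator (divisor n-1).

Step 1 — column means:
  mean(X_1) = (6 + 4 + 5 + 6 + 4) / 5 = 25/5 = 5
  mean(X_2) = (8 + 5 + 7 + 4 + 5) / 5 = 29/5 = 5.8

Step 2 — sample covariance S[i,j] = (1/(n-1)) · Σ_k (x_{k,i} - mean_i) · (x_{k,j} - mean_j), with n-1 = 4.
  S[X_1,X_1] = ((1)·(1) + (-1)·(-1) + (0)·(0) + (1)·(1) + (-1)·(-1)) / 4 = 4/4 = 1
  S[X_1,X_2] = ((1)·(2.2) + (-1)·(-0.8) + (0)·(1.2) + (1)·(-1.8) + (-1)·(-0.8)) / 4 = 2/4 = 0.5
  S[X_2,X_2] = ((2.2)·(2.2) + (-0.8)·(-0.8) + (1.2)·(1.2) + (-1.8)·(-1.8) + (-0.8)·(-0.8)) / 4 = 10.8/4 = 2.7

S is symmetric (S[j,i] = S[i,j]). Assembling:

S = [[1, 0.5],
 [0.5, 2.7]]


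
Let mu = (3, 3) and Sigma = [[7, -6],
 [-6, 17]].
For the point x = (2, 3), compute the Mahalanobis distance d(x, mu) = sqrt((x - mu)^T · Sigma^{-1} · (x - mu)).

Step 1 — centre the observation: (x - mu) = (-1, 0).

Step 2 — invert Sigma. det(Sigma) = 7·17 - (-6)² = 83.
  Sigma^{-1} = (1/det) · [[d, -b], [-b, a]] = [[0.2048, 0.0723],
 [0.0723, 0.0843]].

Step 3 — form the quadratic (x - mu)^T · Sigma^{-1} · (x - mu):
  Sigma^{-1} · (x - mu) = (-0.2048, -0.0723).
  (x - mu)^T · [Sigma^{-1} · (x - mu)] = (-1)·(-0.2048) + (0)·(-0.0723) = 0.2048.

Step 4 — take square root: d = √(0.2048) ≈ 0.4526.

d(x, mu) = √(0.2048) ≈ 0.4526


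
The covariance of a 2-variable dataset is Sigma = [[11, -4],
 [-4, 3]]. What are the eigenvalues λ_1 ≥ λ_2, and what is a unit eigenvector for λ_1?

Step 1 — characteristic polynomial of 2×2 Sigma:
  det(Sigma - λI) = λ² - trace · λ + det = 0.
  trace = 11 + 3 = 14, det = 11·3 - (-4)² = 17.
Step 2 — discriminant:
  Δ = trace² - 4·det = 196 - 68 = 128.
Step 3 — eigenvalues:
  λ = (trace ± √Δ)/2 = (14 ± 11.3137)/2,
  λ_1 = 12.6569,  λ_2 = 1.3431.

Step 4 — unit eigenvector for λ_1: solve (Sigma - λ_1 I)v = 0. First row:
  (11 - 12.6569)·v_x + (-4)·v_y = 0, i.e. (-1.6569)·v_x + (-4)·v_y = 0,
  so v ∝ (b, λ_1 - a) = (-4, 1.6569); multiply by -1 so the first entry is positive: u = (4, -1.6569).
  ||u|| = √((4)² + (-1.6569)²) = √(18.7452) ≈ 4.3296,
  v_1 = u/||u|| ≈ (0.9239, -0.3827) (||v_1|| = 1).

λ_1 = 12.6569,  λ_2 = 1.3431;  v_1 ≈ (0.9239, -0.3827)


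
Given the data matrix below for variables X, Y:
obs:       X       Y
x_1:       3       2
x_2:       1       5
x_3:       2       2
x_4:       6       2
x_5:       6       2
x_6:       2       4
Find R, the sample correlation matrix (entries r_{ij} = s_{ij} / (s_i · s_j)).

Step 1 — column means:
  mean(X) = (3 + 1 + 2 + 6 + 6 + 2) / 6 = 20/6 = 3.3333
  mean(Y) = (2 + 5 + 2 + 2 + 2 + 4) / 6 = 17/6 = 2.8333

Step 2 — sample variances and covariances s[i,j] = (1/(n-1)) · Σ_k (x_{k,i} - mean_i) · (x_{k,j} - mean_j), with n-1 = 5:
  s[X,X] = ((-0.3333)·(-0.3333) + (-2.3333)·(-2.3333) + (-1.3333)·(-1.3333) + (2.6667)·(2.6667) + (2.6667)·(2.6667) + (-1.3333)·(-1.3333)) / 5 = 23.3333/5 = 4.6667
  s[X,Y] = ((-0.3333)·(-0.8333) + (-2.3333)·(2.1667) + (-1.3333)·(-0.8333) + (2.6667)·(-0.8333) + (2.6667)·(-0.8333) + (-1.3333)·(1.1667)) / 5 = -9.6667/5 = -1.9333
  s[Y,Y] = ((-0.8333)·(-0.8333) + (2.1667)·(2.1667) + (-0.8333)·(-0.8333) + (-0.8333)·(-0.8333) + (-0.8333)·(-0.8333) + (1.1667)·(1.1667)) / 5 = 8.8333/5 = 1.7667
  Sample standard deviations s_i = √(s[i,i]):
  s(X) = √(4.6667) = 2.1602
  s(Y) = √(1.7667) = 1.3292

Step 3 — r_{ij} = s_{ij} / (s_i · s_j):
  r[X,X] = 1 (diagonal).
  r[X,Y] = -1.9333 / (2.1602 · 1.3292) = -1.9333 / 2.8713 = -0.6733
  r[Y,Y] = 1 (diagonal).

R is symmetric with unit diagonal. Assembling:

R = [[1, -0.6733],
 [-0.6733, 1]]


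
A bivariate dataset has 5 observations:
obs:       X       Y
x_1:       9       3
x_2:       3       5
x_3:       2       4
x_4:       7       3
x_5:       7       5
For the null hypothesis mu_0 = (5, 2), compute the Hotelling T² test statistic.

Step 1 — sample mean vector:
  mean(X) = (9 + 3 + 2 + 7 + 7) / 5 = 28/5 = 5.6
  mean(Y) = (3 + 5 + 4 + 3 + 5) / 5 = 20/5 = 4
  x̄ = (5.6, 4),  deviation x̄ - mu_0 = (5.6, 4) - (5, 2) = (0.6, 2).

Step 2 — sample covariance matrix, S[i,j] = (1/(n-1)) · Σ_k (x_{k,i} - mean_i) · (x_{k,j} - mean_j), divisor n-1 = 4:
  S[X,X] = ((3.4)·(3.4) + (-2.6)·(-2.6) + (-3.6)·(-3.6) + (1.4)·(1.4) + (1.4)·(1.4)) / 4 = 35.2/4 = 8.8
  S[X,Y] = ((3.4)·(-1) + (-2.6)·(1) + (-3.6)·(0) + (1.4)·(-1) + (1.4)·(1)) / 4 = -6/4 = -1.5
  S[Y,Y] = ((-1)·(-1) + (1)·(1) + (0)·(0) + (-1)·(-1) + (1)·(1)) / 4 = 4/4 = 1
  S = [[8.8, -1.5],
 [-1.5, 1]].

Step 3 — invert S. det(S) = 8.8·1 - (-1.5)² = 6.55.
  S^{-1} = (1/det) · [[d, -b], [-b, a]] = [[0.1527, 0.229],
 [0.229, 1.3435]].

Step 4 — quadratic form (x̄ - mu_0)^T · S^{-1} · (x̄ - mu_0):
  S^{-1} · (x̄ - mu_0) = (0.5496, 2.8244),
  (x̄ - mu_0)^T · [...] = (0.6)·(0.5496) + (2)·(2.8244) = 5.9786.

Step 5 — scale by n: T² = 5 · 5.9786 = 29.8931.

T² ≈ 29.8931


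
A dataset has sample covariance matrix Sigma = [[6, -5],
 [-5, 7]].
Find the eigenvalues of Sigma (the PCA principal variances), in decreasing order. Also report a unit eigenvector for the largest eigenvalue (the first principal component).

Step 1 — characteristic polynomial of 2×2 Sigma:
  det(Sigma - λI) = λ² - trace · λ + det = 0.
  trace = 6 + 7 = 13, det = 6·7 - (-5)² = 17.
Step 2 — discriminant:
  Δ = trace² - 4·det = 169 - 68 = 101.
Step 3 — eigenvalues:
  λ = (trace ± √Δ)/2 = (13 ± 10.0499)/2,
  λ_1 = 11.5249,  λ_2 = 1.4751.

Step 4 — unit eigenvector for λ_1: solve (Sigma - λ_1 I)v = 0. First row:
  (6 - 11.5249)·v_x + (-5)·v_y = 0, i.e. (-5.5249)·v_x + (-5)·v_y = 0,
  so v ∝ (b, λ_1 - a) = (-5, 5.5249); multiply by -1 so the first entry is positive: u = (5, -5.5249).
  ||u|| = √((5)² + (-5.5249)²) = √(55.5249) ≈ 7.4515,
  v_1 = u/||u|| ≈ (0.671, -0.7415) (||v_1|| = 1).

λ_1 = 11.5249,  λ_2 = 1.4751;  v_1 ≈ (0.671, -0.7415)


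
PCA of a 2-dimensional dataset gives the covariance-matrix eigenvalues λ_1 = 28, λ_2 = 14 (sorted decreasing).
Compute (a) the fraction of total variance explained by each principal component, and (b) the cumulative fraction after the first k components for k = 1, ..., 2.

Step 1 — total variance = trace(Sigma) = Σ λ_i = 28 + 14 = 42.

Step 2 — fraction explained by component i = λ_i / Σ λ:
  PC1: 28/42 = 0.6667
  PC2: 14/42 = 0.3333

Step 3 — cumulative fraction after k components = (λ_1 + ... + λ_k) / Σ λ:
  k = 1: 28/42 = 0.6667
  k = 2: (28 + 14)/42 = 42/42 = 1

Summary (fraction, with percent):

explained: PC1 0.6667 (66.67%), PC2 0.3333 (33.33%);  cumulative: 0.6667, 1


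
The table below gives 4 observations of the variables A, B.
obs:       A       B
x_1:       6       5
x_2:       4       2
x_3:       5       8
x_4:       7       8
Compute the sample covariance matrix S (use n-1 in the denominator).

Step 1 — column means:
  mean(A) = (6 + 4 + 5 + 7) / 4 = 22/4 = 5.5
  mean(B) = (5 + 2 + 8 + 8) / 4 = 23/4 = 5.75

Step 2 — sample covariance S[i,j] = (1/(n-1)) · Σ_k (x_{k,i} - mean_i) · (x_{k,j} - mean_j), with n-1 = 3.
  S[A,A] = ((0.5)·(0.5) + (-1.5)·(-1.5) + (-0.5)·(-0.5) + (1.5)·(1.5)) / 3 = 5/3 = 1.6667
  S[A,B] = ((0.5)·(-0.75) + (-1.5)·(-3.75) + (-0.5)·(2.25) + (1.5)·(2.25)) / 3 = 7.5/3 = 2.5
  S[B,B] = ((-0.75)·(-0.75) + (-3.75)·(-3.75) + (2.25)·(2.25) + (2.25)·(2.25)) / 3 = 24.75/3 = 8.25

S is symmetric (S[j,i] = S[i,j]). Assembling:

S = [[1.6667, 2.5],
 [2.5, 8.25]]


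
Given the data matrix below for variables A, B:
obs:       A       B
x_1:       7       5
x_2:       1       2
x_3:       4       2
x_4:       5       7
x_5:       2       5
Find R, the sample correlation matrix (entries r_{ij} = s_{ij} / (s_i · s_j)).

Step 1 — column means:
  mean(A) = (7 + 1 + 4 + 5 + 2) / 5 = 19/5 = 3.8
  mean(B) = (5 + 2 + 2 + 7 + 5) / 5 = 21/5 = 4.2

Step 2 — sample variances and covariances s[i,j] = (1/(n-1)) · Σ_k (x_{k,i} - mean_i) · (x_{k,j} - mean_j), with n-1 = 4:
  s[A,A] = ((3.2)·(3.2) + (-2.8)·(-2.8) + (0.2)·(0.2) + (1.2)·(1.2) + (-1.8)·(-1.8)) / 4 = 22.8/4 = 5.7
  s[A,B] = ((3.2)·(0.8) + (-2.8)·(-2.2) + (0.2)·(-2.2) + (1.2)·(2.8) + (-1.8)·(0.8)) / 4 = 10.2/4 = 2.55
  s[B,B] = ((0.8)·(0.8) + (-2.2)·(-2.2) + (-2.2)·(-2.2) + (2.8)·(2.8) + (0.8)·(0.8)) / 4 = 18.8/4 = 4.7
  Sample standard deviations s_i = √(s[i,i]):
  s(A) = √(5.7) = 2.3875
  s(B) = √(4.7) = 2.1679

Step 3 — r_{ij} = s_{ij} / (s_i · s_j):
  r[A,A] = 1 (diagonal).
  r[A,B] = 2.55 / (2.3875 · 2.1679) = 2.55 / 5.1759 = 0.4927
  r[B,B] = 1 (diagonal).

R is symmetric with unit diagonal. Assembling:

R = [[1, 0.4927],
 [0.4927, 1]]


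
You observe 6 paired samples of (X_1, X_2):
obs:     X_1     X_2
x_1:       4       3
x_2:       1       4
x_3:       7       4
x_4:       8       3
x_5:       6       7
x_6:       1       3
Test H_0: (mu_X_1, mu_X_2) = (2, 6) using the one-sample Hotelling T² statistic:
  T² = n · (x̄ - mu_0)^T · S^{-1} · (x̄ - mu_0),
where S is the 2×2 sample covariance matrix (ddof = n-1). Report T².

Step 1 — sample mean vector:
  mean(X_1) = (4 + 1 + 7 + 8 + 6 + 1) / 6 = 27/6 = 4.5
  mean(X_2) = (3 + 4 + 4 + 3 + 7 + 3) / 6 = 24/6 = 4
  x̄ = (4.5, 4),  deviation x̄ - mu_0 = (4.5, 4) - (2, 6) = (2.5, -2).

Step 2 — sample covariance matrix, S[i,j] = (1/(n-1)) · Σ_k (x_{k,i} - mean_i) · (x_{k,j} - mean_j), divisor n-1 = 5:
  S[X_1,X_1] = ((-0.5)·(-0.5) + (-3.5)·(-3.5) + (2.5)·(2.5) + (3.5)·(3.5) + (1.5)·(1.5) + (-3.5)·(-3.5)) / 5 = 45.5/5 = 9.1
  S[X_1,X_2] = ((-0.5)·(-1) + (-3.5)·(0) + (2.5)·(0) + (3.5)·(-1) + (1.5)·(3) + (-3.5)·(-1)) / 5 = 5/5 = 1
  S[X_2,X_2] = ((-1)·(-1) + (0)·(0) + (0)·(0) + (-1)·(-1) + (3)·(3) + (-1)·(-1)) / 5 = 12/5 = 2.4
  S = [[9.1, 1],
 [1, 2.4]].

Step 3 — invert S. det(S) = 9.1·2.4 - (1)² = 20.84.
  S^{-1} = (1/det) · [[d, -b], [-b, a]] = [[0.1152, -0.048],
 [-0.048, 0.4367]].

Step 4 — quadratic form (x̄ - mu_0)^T · S^{-1} · (x̄ - mu_0):
  S^{-1} · (x̄ - mu_0) = (0.3839, -0.9933),
  (x̄ - mu_0)^T · [...] = (2.5)·(0.3839) + (-2)·(-0.9933) = 2.9463.

Step 5 — scale by n: T² = 6 · 2.9463 = 17.6775.

T² ≈ 17.6775


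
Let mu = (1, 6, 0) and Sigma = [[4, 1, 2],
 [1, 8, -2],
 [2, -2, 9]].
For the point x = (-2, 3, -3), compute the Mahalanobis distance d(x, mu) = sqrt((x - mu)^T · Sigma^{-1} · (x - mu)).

Step 1 — centre the observation: (x - mu) = (-3, -3, -3).

Step 2 — invert Sigma (cofactor / det for 3×3, or solve directly):
  Sigma^{-1} = [[0.3049, -0.0583, -0.0807],
 [-0.0583, 0.1435, 0.0448],
 [-0.0807, 0.0448, 0.139]].

Step 3 — form the quadratic (x - mu)^T · Sigma^{-1} · (x - mu):
  Sigma^{-1} · (x - mu) = (-0.4978, -0.3901, -0.3094).
  (x - mu)^T · [Sigma^{-1} · (x - mu)] = (-3)·(-0.4978) + (-3)·(-0.3901) + (-3)·(-0.3094) = 3.5919.

Step 4 — take square root: d = √(3.5919) ≈ 1.8952.

d(x, mu) = √(3.5919) ≈ 1.8952


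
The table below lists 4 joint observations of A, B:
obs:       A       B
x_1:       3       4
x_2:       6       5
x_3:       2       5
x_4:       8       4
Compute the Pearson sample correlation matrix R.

Step 1 — column means:
  mean(A) = (3 + 6 + 2 + 8) / 4 = 19/4 = 4.75
  mean(B) = (4 + 5 + 5 + 4) / 4 = 18/4 = 4.5

Step 2 — sample variances and covariances s[i,j] = (1/(n-1)) · Σ_k (x_{k,i} - mean_i) · (x_{k,j} - mean_j), with n-1 = 3:
  s[A,A] = ((-1.75)·(-1.75) + (1.25)·(1.25) + (-2.75)·(-2.75) + (3.25)·(3.25)) / 3 = 22.75/3 = 7.5833
  s[A,B] = ((-1.75)·(-0.5) + (1.25)·(0.5) + (-2.75)·(0.5) + (3.25)·(-0.5)) / 3 = -1.5/3 = -0.5
  s[B,B] = ((-0.5)·(-0.5) + (0.5)·(0.5) + (0.5)·(0.5) + (-0.5)·(-0.5)) / 3 = 1/3 = 0.3333
  Sample standard deviations s_i = √(s[i,i]):
  s(A) = √(7.5833) = 2.7538
  s(B) = √(0.3333) = 0.5774

Step 3 — r_{ij} = s_{ij} / (s_i · s_j):
  r[A,A] = 1 (diagonal).
  r[A,B] = -0.5 / (2.7538 · 0.5774) = -0.5 / 1.5899 = -0.3145
  r[B,B] = 1 (diagonal).

R is symmetric with unit diagonal. Assembling:

R = [[1, -0.3145],
 [-0.3145, 1]]


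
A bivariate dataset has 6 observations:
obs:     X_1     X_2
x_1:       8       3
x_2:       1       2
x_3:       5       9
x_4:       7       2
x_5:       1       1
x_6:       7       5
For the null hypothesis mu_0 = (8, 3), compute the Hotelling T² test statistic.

Step 1 — sample mean vector:
  mean(X_1) = (8 + 1 + 5 + 7 + 1 + 7) / 6 = 29/6 = 4.8333
  mean(X_2) = (3 + 2 + 9 + 2 + 1 + 5) / 6 = 22/6 = 3.6667
  x̄ = (4.8333, 3.6667),  deviation x̄ - mu_0 = (4.8333, 3.6667) - (8, 3) = (-3.1667, 0.6667).

Step 2 — sample covariance matrix, S[i,j] = (1/(n-1)) · Σ_k (x_{k,i} - mean_i) · (x_{k,j} - mean_j), divisor n-1 = 5:
  S[X_1,X_1] = ((3.1667)·(3.1667) + (-3.8333)·(-3.8333) + (0.1667)·(0.1667) + (2.1667)·(2.1667) + (-3.8333)·(-3.8333) + (2.1667)·(2.1667)) / 5 = 48.8333/5 = 9.7667
  S[X_1,X_2] = ((3.1667)·(-0.6667) + (-3.8333)·(-1.6667) + (0.1667)·(5.3333) + (2.1667)·(-1.6667) + (-3.8333)·(-2.6667) + (2.1667)·(1.3333)) / 5 = 14.6667/5 = 2.9333
  S[X_2,X_2] = ((-0.6667)·(-0.6667) + (-1.6667)·(-1.6667) + (5.3333)·(5.3333) + (-1.6667)·(-1.6667) + (-2.6667)·(-2.6667) + (1.3333)·(1.3333)) / 5 = 43.3333/5 = 8.6667
  S = [[9.7667, 2.9333],
 [2.9333, 8.6667]].

Step 3 — invert S. det(S) = 9.7667·8.6667 - (2.9333)² = 76.04.
  S^{-1} = (1/det) · [[d, -b], [-b, a]] = [[0.114, -0.0386],
 [-0.0386, 0.1284]].

Step 4 — quadratic form (x̄ - mu_0)^T · S^{-1} · (x̄ - mu_0):
  S^{-1} · (x̄ - mu_0) = (-0.3866, 0.2078),
  (x̄ - mu_0)^T · [...] = (-3.1667)·(-0.3866) + (0.6667)·(0.2078) = 1.3629.

Step 5 — scale by n: T² = 6 · 1.3629 = 8.1773.

T² ≈ 8.1773


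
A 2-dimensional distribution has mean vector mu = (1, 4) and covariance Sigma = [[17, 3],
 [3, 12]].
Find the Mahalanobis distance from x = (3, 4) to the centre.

Step 1 — centre the observation: (x - mu) = (2, 0).

Step 2 — invert Sigma. det(Sigma) = 17·12 - (3)² = 195.
  Sigma^{-1} = (1/det) · [[d, -b], [-b, a]] = [[0.0615, -0.0154],
 [-0.0154, 0.0872]].

Step 3 — form the quadratic (x - mu)^T · Sigma^{-1} · (x - mu):
  Sigma^{-1} · (x - mu) = (0.1231, -0.0308).
  (x - mu)^T · [Sigma^{-1} · (x - mu)] = (2)·(0.1231) + (0)·(-0.0308) = 0.2462.

Step 4 — take square root: d = √(0.2462) ≈ 0.4961.

d(x, mu) = √(0.2462) ≈ 0.4961


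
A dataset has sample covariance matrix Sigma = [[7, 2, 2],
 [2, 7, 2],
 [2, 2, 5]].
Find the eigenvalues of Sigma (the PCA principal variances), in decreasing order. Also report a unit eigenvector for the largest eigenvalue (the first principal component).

Step 1 — characteristic polynomial p(λ) = det(λI - Sigma) = λ³ - tr·λ² + c_1·λ - det, where tr = trace, c_1 = sum of the principal 2×2 minors, det = det(Sigma):
  tr = 7 + 7 + 5 = 19,
  c_1 = (7·7 - (2)²) + (7·5 - (2)²) + (7·5 - (2)²) = 45 + 31 + 31 = 107,
  det = 7·(7·5 - (2)²) - (2)·((2)·5 - (2)·(2)) + (2)·((2)·(2) - 7·(2)) = 7·(31) - (2)·(6) + (2)·(-10) = 185.
  So p(λ) = λ³ - 19λ² + 107λ - 185.
Step 2 — look for an integer root (rational root theorem: any rational root is an integer divisor of 185). Testing λ = 5:
  p(5) = 125 - 475 + 535 - 185 = 0  ✓
  Dividing out (λ - 5): p(λ) = (λ - 5)(λ² - 14λ + 37).
Step 3 — remaining eigenvalues from the quadratic λ² - 14λ + 37 = 0:
  Δ = 14² - 4·37 = 196 - 148 = 48,  λ = (14 ± √48)/2 = (14 ± 6.9282)/2 ≈ 10.4641 or 3.5359.
  Sorted: λ_1 = 10.4641,  λ_2 = 5,  λ_3 = 3.5359  (check: sum = 19 = tr ✓).

Step 4 — unit eigenvector for λ_1 ≈ 10.4641: v spans the null space of (Sigma - λ_1 I), whose rows are
  r_1 = (-3.4641, 2, 2),  r_2 = (2, -3.4641, 2),  r_3 = (2, 2, -5.4641).
  v is orthogonal to every row, so take v ∝ r_1 × r_2 = ((2)·(2) - (2)·(-3.4641), (2)·(2) - (-3.4641)·(2), (-3.4641)·(-3.4641) - (2)·(2)) ≈ (10.9282, 10.9282, 8).
  Let u = (10.9282, 10.9282, 8).
  ||u|| = √((10.9282)² + (10.9282)² + (8)²) = √(302.8513) ≈ 17.4026,  v_1 = u/||u|| ≈ (0.628, 0.628, 0.4597) (||v_1|| = 1).

λ_1 = 10.4641,  λ_2 = 5,  λ_3 = 3.5359;  v_1 ≈ (0.628, 0.628, 0.4597)


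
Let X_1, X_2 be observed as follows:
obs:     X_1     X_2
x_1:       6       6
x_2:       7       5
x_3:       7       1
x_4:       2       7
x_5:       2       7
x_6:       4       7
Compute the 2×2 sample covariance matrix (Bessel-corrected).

Step 1 — column means:
  mean(X_1) = (6 + 7 + 7 + 2 + 2 + 4) / 6 = 28/6 = 4.6667
  mean(X_2) = (6 + 5 + 1 + 7 + 7 + 7) / 6 = 33/6 = 5.5

Step 2 — sample covariance S[i,j] = (1/(n-1)) · Σ_k (x_{k,i} - mean_i) · (x_{k,j} - mean_j), with n-1 = 5.
  S[X_1,X_1] = ((1.3333)·(1.3333) + (2.3333)·(2.3333) + (2.3333)·(2.3333) + (-2.6667)·(-2.6667) + (-2.6667)·(-2.6667) + (-0.6667)·(-0.6667)) / 5 = 27.3333/5 = 5.4667
  S[X_1,X_2] = ((1.3333)·(0.5) + (2.3333)·(-0.5) + (2.3333)·(-4.5) + (-2.6667)·(1.5) + (-2.6667)·(1.5) + (-0.6667)·(1.5)) / 5 = -20/5 = -4
  S[X_2,X_2] = ((0.5)·(0.5) + (-0.5)·(-0.5) + (-4.5)·(-4.5) + (1.5)·(1.5) + (1.5)·(1.5) + (1.5)·(1.5)) / 5 = 27.5/5 = 5.5

S is symmetric (S[j,i] = S[i,j]). Assembling:

S = [[5.4667, -4],
 [-4, 5.5]]


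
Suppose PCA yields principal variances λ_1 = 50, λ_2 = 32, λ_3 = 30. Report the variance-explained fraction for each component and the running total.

Step 1 — total variance = trace(Sigma) = Σ λ_i = 50 + 32 + 30 = 112.

Step 2 — fraction explained by component i = λ_i / Σ λ:
  PC1: 50/112 = 0.4464
  PC2: 32/112 = 0.2857
  PC3: 30/112 = 0.2679

Step 3 — cumulative fraction after k components = (λ_1 + ... + λ_k) / Σ λ:
  k = 1: 50/112 = 0.4464
  k = 2: (50 + 32)/112 = 82/112 = 0.7321
  k = 3: (50 + 32 + 30)/112 = 112/112 = 1

Summary (fraction, with percent):

explained: PC1 0.4464 (44.64%), PC2 0.2857 (28.57%), PC3 0.2679 (26.79%);  cumulative: 0.4464, 0.7321, 1


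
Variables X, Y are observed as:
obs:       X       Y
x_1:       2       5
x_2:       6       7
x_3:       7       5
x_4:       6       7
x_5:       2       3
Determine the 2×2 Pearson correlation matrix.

Step 1 — column means:
  mean(X) = (2 + 6 + 7 + 6 + 2) / 5 = 23/5 = 4.6
  mean(Y) = (5 + 7 + 5 + 7 + 3) / 5 = 27/5 = 5.4

Step 2 — sample variances and covariances s[i,j] = (1/(n-1)) · Σ_k (x_{k,i} - mean_i) · (x_{k,j} - mean_j), with n-1 = 4:
  s[X,X] = ((-2.6)·(-2.6) + (1.4)·(1.4) + (2.4)·(2.4) + (1.4)·(1.4) + (-2.6)·(-2.6)) / 4 = 23.2/4 = 5.8
  s[X,Y] = ((-2.6)·(-0.4) + (1.4)·(1.6) + (2.4)·(-0.4) + (1.4)·(1.6) + (-2.6)·(-2.4)) / 4 = 10.8/4 = 2.7
  s[Y,Y] = ((-0.4)·(-0.4) + (1.6)·(1.6) + (-0.4)·(-0.4) + (1.6)·(1.6) + (-2.4)·(-2.4)) / 4 = 11.2/4 = 2.8
  Sample standard deviations s_i = √(s[i,i]):
  s(X) = √(5.8) = 2.4083
  s(Y) = √(2.8) = 1.6733

Step 3 — r_{ij} = s_{ij} / (s_i · s_j):
  r[X,X] = 1 (diagonal).
  r[X,Y] = 2.7 / (2.4083 · 1.6733) = 2.7 / 4.0299 = 0.67
  r[Y,Y] = 1 (diagonal).

R is symmetric with unit diagonal. Assembling:

R = [[1, 0.67],
 [0.67, 1]]


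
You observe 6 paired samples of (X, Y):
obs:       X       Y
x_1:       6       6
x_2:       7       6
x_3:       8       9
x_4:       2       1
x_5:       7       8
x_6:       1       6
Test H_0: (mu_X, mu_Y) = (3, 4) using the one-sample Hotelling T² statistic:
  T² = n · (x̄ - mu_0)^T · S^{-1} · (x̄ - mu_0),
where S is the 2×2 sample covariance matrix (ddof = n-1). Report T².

Step 1 — sample mean vector:
  mean(X) = (6 + 7 + 8 + 2 + 7 + 1) / 6 = 31/6 = 5.1667
  mean(Y) = (6 + 6 + 9 + 1 + 8 + 6) / 6 = 36/6 = 6
  x̄ = (5.1667, 6),  deviation x̄ - mu_0 = (5.1667, 6) - (3, 4) = (2.1667, 2).

Step 2 — sample covariance matrix, S[i,j] = (1/(n-1)) · Σ_k (x_{k,i} - mean_i) · (x_{k,j} - mean_j), divisor n-1 = 5:
  S[X,X] = ((0.8333)·(0.8333) + (1.8333)·(1.8333) + (2.8333)·(2.8333) + (-3.1667)·(-3.1667) + (1.8333)·(1.8333) + (-4.1667)·(-4.1667)) / 5 = 42.8333/5 = 8.5667
  S[X,Y] = ((0.8333)·(0) + (1.8333)·(0) + (2.8333)·(3) + (-3.1667)·(-5) + (1.8333)·(2) + (-4.1667)·(0)) / 5 = 28/5 = 5.6
  S[Y,Y] = ((0)·(0) + (0)·(0) + (3)·(3) + (-5)·(-5) + (2)·(2) + (0)·(0)) / 5 = 38/5 = 7.6
  S = [[8.5667, 5.6],
 [5.6, 7.6]].

Step 3 — invert S. det(S) = 8.5667·7.6 - (5.6)² = 33.7467.
  S^{-1} = (1/det) · [[d, -b], [-b, a]] = [[0.2252, -0.1659],
 [-0.1659, 0.2539]].

Step 4 — quadratic form (x̄ - mu_0)^T · S^{-1} · (x̄ - mu_0):
  S^{-1} · (x̄ - mu_0) = (0.1561, 0.1482),
  (x̄ - mu_0)^T · [...] = (2.1667)·(0.1561) + (2)·(0.1482) = 0.6345.

Step 5 — scale by n: T² = 6 · 0.6345 = 3.8068.

T² ≈ 3.8068


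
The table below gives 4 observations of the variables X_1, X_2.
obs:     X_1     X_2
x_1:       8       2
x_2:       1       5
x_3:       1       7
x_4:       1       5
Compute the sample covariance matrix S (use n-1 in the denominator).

Step 1 — column means:
  mean(X_1) = (8 + 1 + 1 + 1) / 4 = 11/4 = 2.75
  mean(X_2) = (2 + 5 + 7 + 5) / 4 = 19/4 = 4.75

Step 2 — sample covariance S[i,j] = (1/(n-1)) · Σ_k (x_{k,i} - mean_i) · (x_{k,j} - mean_j), with n-1 = 3.
  S[X_1,X_1] = ((5.25)·(5.25) + (-1.75)·(-1.75) + (-1.75)·(-1.75) + (-1.75)·(-1.75)) / 3 = 36.75/3 = 12.25
  S[X_1,X_2] = ((5.25)·(-2.75) + (-1.75)·(0.25) + (-1.75)·(2.25) + (-1.75)·(0.25)) / 3 = -19.25/3 = -6.4167
  S[X_2,X_2] = ((-2.75)·(-2.75) + (0.25)·(0.25) + (2.25)·(2.25) + (0.25)·(0.25)) / 3 = 12.75/3 = 4.25

S is symmetric (S[j,i] = S[i,j]). Assembling:

S = [[12.25, -6.4167],
 [-6.4167, 4.25]]


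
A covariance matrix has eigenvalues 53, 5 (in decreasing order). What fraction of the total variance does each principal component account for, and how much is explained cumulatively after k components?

Step 1 — total variance = trace(Sigma) = Σ λ_i = 53 + 5 = 58.

Step 2 — fraction explained by component i = λ_i / Σ λ:
  PC1: 53/58 = 0.9138
  PC2: 5/58 = 0.0862

Step 3 — cumulative fraction after k components = (λ_1 + ... + λ_k) / Σ λ:
  k = 1: 53/58 = 0.9138
  k = 2: (53 + 5)/58 = 58/58 = 1

Summary (fraction, with percent):

explained: PC1 0.9138 (91.38%), PC2 0.0862 (8.62%);  cumulative: 0.9138, 1
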